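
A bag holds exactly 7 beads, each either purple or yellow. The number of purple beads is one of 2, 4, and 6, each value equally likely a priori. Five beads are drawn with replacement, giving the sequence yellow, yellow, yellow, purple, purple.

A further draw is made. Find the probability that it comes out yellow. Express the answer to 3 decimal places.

0.566

For each hypothesis, P(data | H) works out to: P(data | r = 2) = (5/7)(5/7)(5/7)(2/7)(2/7) = 0.02975; P(data | r = 4) = (3/7)(3/7)(3/7)(4/7)(4/7) = 0.025704; P(data | r = 6) = (1/7)(1/7)(1/7)(6/7)(6/7) = 0.002142.
The prior-weighted likelihoods are 1/3 · 0.02975 = 0.0099165, 1/3 · 0.025704 = 0.0085679, 1/3 · 0.002142 = 0.00071399; with total 0.019198.
Normalising, the posterior is P(r = 2 | data) = 0.51653, P(r = 4 | data) = 0.44628, P(r = 6 | data) = 0.03719.
The predictive probability is P(yellow next | data) = (5/7)(0.51653) + (3/7)(0.44628) + (1/7)(0.03719) = 0.56553.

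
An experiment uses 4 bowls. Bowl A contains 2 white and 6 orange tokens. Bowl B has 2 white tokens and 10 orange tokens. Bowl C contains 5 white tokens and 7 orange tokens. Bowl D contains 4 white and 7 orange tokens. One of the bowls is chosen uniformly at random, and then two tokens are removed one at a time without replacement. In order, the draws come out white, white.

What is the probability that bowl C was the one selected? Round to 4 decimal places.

Under each hypothesis, the probability of the observed sequence is: P(data | bowl A) = (2/8)(1/7) = 0.035714; P(data | bowl B) = (2/12)(1/11) = 0.015152; P(data | bowl C) = (5/12)(4/11) = 0.15152; P(data | bowl D) = (4/11)(3/10) = 0.10909.
The prior-weighted likelihoods are 1/4 · 0.035714 = 0.0089286, 1/4 · 0.015152 = 0.0037879, 1/4 · 0.15152 = 0.037879, 1/4 · 0.10909 = 0.027273; with total 0.077868.
Hence P(bowl C | data) = (0.037879) / (0.077868) = 0.48645.

0.4864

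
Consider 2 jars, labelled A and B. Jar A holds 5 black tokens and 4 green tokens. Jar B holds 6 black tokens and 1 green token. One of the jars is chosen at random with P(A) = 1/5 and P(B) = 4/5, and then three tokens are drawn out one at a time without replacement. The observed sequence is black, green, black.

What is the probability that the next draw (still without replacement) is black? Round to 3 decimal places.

Under each hypothesis, the probability of the observed sequence is: P(data | jar A) = (5/9)(4/8)(4/7) = 10/63; P(data | jar B) = (6/7)(1/6)(5/5) = 1/7.
The prior-weighted likelihoods are 1/5 · 10/63 = 2/63, 4/5 · 1/7 = 4/35; these sum to 46/315.
The posterior is then P(jar A | data) = 5/23, P(jar B | data) = 18/23.
Averaging over the posterior, P(black next | data) = (1/2)(5/23) + (1)(18/23) = 41/46.

0.891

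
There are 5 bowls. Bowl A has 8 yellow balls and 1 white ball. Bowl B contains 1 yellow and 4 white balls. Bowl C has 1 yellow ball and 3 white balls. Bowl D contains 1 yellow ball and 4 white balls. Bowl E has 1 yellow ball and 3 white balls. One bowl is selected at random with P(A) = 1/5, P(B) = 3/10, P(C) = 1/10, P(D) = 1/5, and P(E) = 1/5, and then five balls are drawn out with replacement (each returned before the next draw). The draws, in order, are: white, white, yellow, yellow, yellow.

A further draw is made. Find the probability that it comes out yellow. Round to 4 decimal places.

0.3914

The likelihood of the observed sequence under each hypothesis: P(data | bowl A) = (1/9)(1/9)(8/9)(8/9)(8/9) = 0.0086708; P(data | bowl B) = (4/5)(4/5)(1/5)(1/5)(1/5) = 0.00512; P(data | bowl C) = (3/4)(3/4)(1/4)(1/4)(1/4) = 0.0087891; P(data | bowl D) = (4/5)(4/5)(1/5)(1/5)(1/5) = 0.00512; P(data | bowl E) = (3/4)(3/4)(1/4)(1/4)(1/4) = 0.0087891.
Weighting by the prior gives 1/5 · 0.0086708 = 0.0017342, 3/10 · 0.00512 = 0.001536, 1/10 · 0.0087891 = 0.00087891, 1/5 · 0.00512 = 0.001024, 1/5 · 0.0087891 = 0.0017578; these sum to 0.0069309.
The posterior is then P(bowl A | data) = 0.25021, P(bowl B | data) = 0.22162, P(bowl C | data) = 0.12681, P(bowl D | data) = 0.14774, P(bowl E | data) = 0.25362.
Averaging over the posterior, P(yellow next | data) = (8/9)(0.25021) + (1/5)(0.22162) + (1/4)(0.12681) + (1/5)(0.14774) + (1/4)(0.25362) = 0.39139.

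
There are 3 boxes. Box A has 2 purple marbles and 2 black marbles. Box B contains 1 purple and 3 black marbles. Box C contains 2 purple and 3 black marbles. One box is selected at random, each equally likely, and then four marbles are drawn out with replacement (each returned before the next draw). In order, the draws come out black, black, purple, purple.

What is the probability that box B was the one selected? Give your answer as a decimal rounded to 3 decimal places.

0.226

The likelihood of the observed sequence under each hypothesis: P(data | box A) = (2/4)(2/4)(2/4)(2/4) = 0.0625; P(data | box B) = (3/4)(3/4)(1/4)(1/4) = 0.035156; P(data | box C) = (3/5)(3/5)(2/5)(2/5) = 0.0576.
The prior-weighted likelihoods are 1/3 · 0.0625 = 0.020833, 1/3 · 0.035156 = 0.011719, 1/3 · 0.0576 = 0.0192; with total 0.051752.
By Bayes' rule, P(box B | data) = (0.011719) / (0.051752) = 0.22644.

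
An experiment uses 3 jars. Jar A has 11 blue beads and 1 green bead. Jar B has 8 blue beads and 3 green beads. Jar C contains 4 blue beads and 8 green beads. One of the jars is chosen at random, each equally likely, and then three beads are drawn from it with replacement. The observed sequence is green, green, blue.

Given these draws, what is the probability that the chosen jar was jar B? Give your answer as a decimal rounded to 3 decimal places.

For each hypothesis, P(data | H) works out to: P(data | jar A) = (1/12)(1/12)(11/12) = 0.0063657; P(data | jar B) = (3/11)(3/11)(8/11) = 0.054095; P(data | jar C) = (8/12)(8/12)(4/12) = 0.14815.
The prior-weighted likelihoods are 1/3 · 0.0063657 = 0.0021219, 1/3 · 0.054095 = 0.018032, 1/3 · 0.14815 = 0.049383; with total 0.069536.
Hence P(jar B | data) = (0.018032) / (0.069536) = 0.25931.

0.259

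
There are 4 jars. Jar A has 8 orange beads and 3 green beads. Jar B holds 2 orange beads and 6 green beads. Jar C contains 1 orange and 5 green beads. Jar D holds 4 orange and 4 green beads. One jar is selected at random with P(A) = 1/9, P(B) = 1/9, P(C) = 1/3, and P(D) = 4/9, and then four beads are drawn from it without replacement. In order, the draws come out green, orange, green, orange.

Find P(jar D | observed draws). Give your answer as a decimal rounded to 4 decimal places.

The likelihood of the observed sequence under each hypothesis: P(data | jar A) = (3/11)(8/10)(2/9)(7/8) = 0.042424; P(data | jar B) = (6/8)(2/7)(5/6)(1/5) = 0.035714; P(data | jar C) = (5/6)(1/5)(4/4)(0/3) = 0; P(data | jar D) = (4/8)(4/7)(3/6)(3/5) = 0.085714.
The prior-weighted likelihoods are 1/9 · 0.042424 = 0.0047138, 1/9 · 0.035714 = 0.0039683, 1/3 · 0 = 0, 4/9 · 0.085714 = 0.038095; with total 0.046777.
By Bayes' rule, P(jar D | data) = (0.038095) / (0.046777) = 0.8144.

0.8144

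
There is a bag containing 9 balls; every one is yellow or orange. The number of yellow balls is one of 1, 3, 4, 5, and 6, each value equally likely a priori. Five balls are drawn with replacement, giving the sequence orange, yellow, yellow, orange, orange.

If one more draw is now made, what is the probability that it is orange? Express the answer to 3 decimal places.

Compute the likelihood of the observed sequence for each case: P(data | r = 1) = (8/9)(1/9)(1/9)(8/9)(8/9) = 0.0086708; P(data | r = 3) = (6/9)(3/9)(3/9)(6/9)(6/9) = 0.032922; P(data | r = 4) = (5/9)(4/9)(4/9)(5/9)(5/9) = 0.03387; P(data | r = 5) = (4/9)(5/9)(5/9)(4/9)(4/9) = 0.027096; P(data | r = 6) = (3/9)(6/9)(6/9)(3/9)(3/9) = 0.016461.
Multiplying each by its prior: 1/5 · 0.0086708 = 0.0017342, 1/5 · 0.032922 = 0.0065844, 1/5 · 0.03387 = 0.006774, 1/5 · 0.027096 = 0.0054192, 1/5 · 0.016461 = 0.0032922; summing to 0.023804.
Dividing through by the total gives posterior P(r = 1 | data) = 0.072851, P(r = 3 | data) = 0.27661, P(r = 4 | data) = 0.28458, P(r = 5 | data) = 0.22766, P(r = 6 | data) = 0.1383.
The predictive probability is P(orange next | data) = (8/9)(0.072851) + (2/3)(0.27661) + (5/9)(0.28458) + (4/9)(0.22766) + (1/3)(0.1383) = 0.55454.

0.555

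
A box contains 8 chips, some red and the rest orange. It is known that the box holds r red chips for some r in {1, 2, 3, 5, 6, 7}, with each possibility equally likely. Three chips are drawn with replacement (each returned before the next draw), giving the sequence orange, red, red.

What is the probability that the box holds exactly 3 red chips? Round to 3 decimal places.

For each hypothesis, P(data | H) works out to: P(data | r = 1) = (7/8)(1/8)(1/8) = 0.013672; P(data | r = 2) = (6/8)(2/8)(2/8) = 0.046875; P(data | r = 3) = (5/8)(3/8)(3/8) = 0.087891; P(data | r = 5) = (3/8)(5/8)(5/8) = 0.14648; P(data | r = 6) = (2/8)(6/8)(6/8) = 0.14062; P(data | r = 7) = (1/8)(7/8)(7/8) = 0.095703.
Weighting by the prior gives 1/6 · 0.013672 = 0.0022786, 1/6 · 0.046875 = 0.0078125, 1/6 · 0.087891 = 0.014648, 1/6 · 0.14648 = 0.024414, 1/6 · 0.14062 = 0.023438, 1/6 · 0.095703 = 0.015951; with total 0.088542.
Therefore the posterior P(r = 3 | data) = (0.014648) / (0.088542) = 0.16544.

0.165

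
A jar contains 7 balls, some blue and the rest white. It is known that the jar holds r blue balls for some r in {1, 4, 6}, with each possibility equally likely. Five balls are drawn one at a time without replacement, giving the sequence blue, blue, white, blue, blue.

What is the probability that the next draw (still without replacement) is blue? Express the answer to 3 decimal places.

Compute the likelihood of the observed sequence for each case: P(data | r = 1) = (1/7)(0/6) = 0; P(data | r = 4) = (4/7)(3/6)(3/5)(2/4)(1/3) = 1/35; P(data | r = 6) = (6/7)(5/6)(1/5)(4/4)(3/3) = 1/7.
The prior-weighted likelihoods are 1/3 · 0 = 0, 1/3 · 1/35 = 1/105, 1/3 · 1/7 = 1/21; these sum to 2/35.
Dividing through by the total gives posterior P(r = 1 | data) = 0, P(r = 4 | data) = 1/6, P(r = 6 | data) = 5/6.
The predictive probability is P(blue next | data) = (0)(1/6) + (1)(5/6) = 5/6.

0.833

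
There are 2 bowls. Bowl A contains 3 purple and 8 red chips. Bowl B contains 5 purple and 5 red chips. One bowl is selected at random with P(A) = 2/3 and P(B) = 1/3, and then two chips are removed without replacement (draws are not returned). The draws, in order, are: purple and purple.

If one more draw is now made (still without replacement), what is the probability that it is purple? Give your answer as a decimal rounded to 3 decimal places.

Under each hypothesis, the probability of the observed sequence is: P(data | bowl A) = (3/11)(2/10) = 0.054545; P(data | bowl B) = (5/10)(4/9) = 0.22222.
Weighting by the prior gives 2/3 · 0.054545 = 0.036364, 1/3 · 0.22222 = 0.074074; with total 0.11044.
The posterior is then P(bowl A | data) = 0.32927, P(bowl B | data) = 0.67073.
The predictive probability is P(purple next | data) = (1/9)(0.32927) + (3/8)(0.67073) = 0.28811.

0.288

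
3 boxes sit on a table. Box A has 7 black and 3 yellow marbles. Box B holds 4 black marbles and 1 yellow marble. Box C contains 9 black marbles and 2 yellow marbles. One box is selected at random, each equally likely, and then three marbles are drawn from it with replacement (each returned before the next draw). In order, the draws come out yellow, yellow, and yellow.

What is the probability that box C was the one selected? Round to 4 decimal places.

Under each hypothesis, the probability of the observed sequence is: P(data | box A) = (3/10)(3/10)(3/10) = 0.027; P(data | box B) = (1/5)(1/5)(1/5) = 0.008; P(data | box C) = (2/11)(2/11)(2/11) = 0.0060105.
The prior-weighted likelihoods are 1/3 · 0.027 = 0.009, 1/3 · 0.008 = 0.0026667, 1/3 · 0.0060105 = 0.0020035; with total 0.01367.
Hence P(box C | data) = (0.0020035) / (0.01367) = 0.14656.

0.1466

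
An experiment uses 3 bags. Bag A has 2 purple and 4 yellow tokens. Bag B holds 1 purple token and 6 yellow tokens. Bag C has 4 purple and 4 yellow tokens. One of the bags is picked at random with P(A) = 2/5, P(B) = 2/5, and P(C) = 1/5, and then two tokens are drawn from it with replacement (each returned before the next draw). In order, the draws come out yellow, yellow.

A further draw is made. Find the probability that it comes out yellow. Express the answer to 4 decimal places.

0.7580

Under each hypothesis, the probability of the observed sequence is: P(data | bag A) = (4/6)(4/6) = 0.44444; P(data | bag B) = (6/7)(6/7) = 0.73469; P(data | bag C) = (4/8)(4/8) = 0.25.
The prior-weighted likelihoods are 2/5 · 0.44444 = 0.17778, 2/5 · 0.73469 = 0.29388, 1/5 · 0.25 = 0.05; summing to 0.52166.
The posterior is then P(bag A | data) = 0.3408, P(bag B | data) = 0.56336, P(bag C | data) = 0.095849.
Averaging over the posterior, P(yellow next | data) = (2/3)(0.3408) + (6/7)(0.56336) + (1/2)(0.095849) = 0.758.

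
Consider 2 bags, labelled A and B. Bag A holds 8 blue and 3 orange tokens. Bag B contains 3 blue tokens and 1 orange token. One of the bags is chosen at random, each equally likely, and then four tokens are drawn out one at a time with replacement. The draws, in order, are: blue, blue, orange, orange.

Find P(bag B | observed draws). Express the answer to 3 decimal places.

0.472

The likelihood of the observed sequence under each hypothesis: P(data | bag A) = (8/11)(8/11)(3/11)(3/11) = 0.039342; P(data | bag B) = (3/4)(3/4)(1/4)(1/4) = 0.035156.
The prior-weighted likelihoods are 1/2 · 0.039342 = 0.019671, 1/2 · 0.035156 = 0.017578; summing to 0.037249.
Therefore the posterior P(bag B | data) = (0.017578) / (0.037249) = 0.47191.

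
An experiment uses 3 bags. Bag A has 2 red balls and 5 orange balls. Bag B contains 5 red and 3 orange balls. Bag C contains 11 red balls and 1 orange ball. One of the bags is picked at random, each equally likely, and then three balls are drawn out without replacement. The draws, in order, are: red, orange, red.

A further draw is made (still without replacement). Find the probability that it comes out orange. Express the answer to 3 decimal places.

0.385

The likelihood of the observed sequence under each hypothesis: P(data | bag A) = (2/7)(5/6)(1/5) = 1/21; P(data | bag B) = (5/8)(3/7)(4/6) = 5/28; P(data | bag C) = (11/12)(1/11)(10/10) = 1/12.
Multiplying each by its prior: 1/3 · 1/21 = 1/63, 1/3 · 5/28 = 5/84, 1/3 · 1/12 = 1/36; with total 13/126.
Dividing through by the total gives posterior P(bag A | data) = 2/13, P(bag B | data) = 15/26, P(bag C | data) = 7/26.
The predictive probability is P(orange next | data) = (1)(2/13) + (2/5)(15/26) + (0)(7/26) = 5/13.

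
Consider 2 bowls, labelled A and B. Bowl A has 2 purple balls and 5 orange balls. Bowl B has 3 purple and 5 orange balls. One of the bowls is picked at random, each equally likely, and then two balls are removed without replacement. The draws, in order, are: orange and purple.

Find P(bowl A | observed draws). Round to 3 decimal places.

0.471

For each hypothesis, P(data | H) works out to: P(data | bowl A) = (5/7)(2/6) = 5/21; P(data | bowl B) = (5/8)(3/7) = 15/56.
The prior-weighted likelihoods are 1/2 · 5/21 = 5/42, 1/2 · 15/56 = 15/112; these sum to 85/336.
By Bayes' rule, P(bowl A | data) = (5/42) / (85/336) = 8/17.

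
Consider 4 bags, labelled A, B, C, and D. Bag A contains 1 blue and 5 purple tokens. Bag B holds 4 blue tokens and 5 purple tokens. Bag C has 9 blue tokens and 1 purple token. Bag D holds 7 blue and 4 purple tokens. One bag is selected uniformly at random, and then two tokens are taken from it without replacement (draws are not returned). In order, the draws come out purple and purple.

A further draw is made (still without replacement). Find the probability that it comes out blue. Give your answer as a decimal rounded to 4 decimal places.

0.3894

The likelihood of the observed sequence under each hypothesis: P(data | bag A) = (5/6)(4/5) = 0.66667; P(data | bag B) = (5/9)(4/8) = 0.27778; P(data | bag C) = (1/10)(0/9) = 0; P(data | bag D) = (4/11)(3/10) = 0.10909.
The prior-weighted likelihoods are 1/4 · 0.66667 = 0.16667, 1/4 · 0.27778 = 0.069444, 1/4 · 0 = 0, 1/4 · 0.10909 = 0.027273; summing to 0.26338.
Dividing through by the total gives posterior P(bag A | data) = 0.63279, P(bag B | data) = 0.26366, P(bag C | data) = 0, P(bag D | data) = 0.10355.
Averaging over the posterior, P(blue next | data) = (1/4)(0.63279) + (4/7)(0.26366) + (7/9)(0.10355) = 0.3894.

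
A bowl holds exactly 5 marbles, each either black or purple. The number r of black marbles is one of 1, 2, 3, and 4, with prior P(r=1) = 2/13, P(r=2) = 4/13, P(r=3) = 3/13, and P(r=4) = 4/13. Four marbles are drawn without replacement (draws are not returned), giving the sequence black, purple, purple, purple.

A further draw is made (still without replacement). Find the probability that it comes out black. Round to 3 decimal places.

0.500

Under each hypothesis, the probability of the observed sequence is: P(data | r = 1) = (1/5)(4/4)(3/3)(2/2) = 1/5; P(data | r = 2) = (2/5)(3/4)(2/3)(1/2) = 1/10; P(data | r = 3) = (3/5)(2/4)(1/3)(0/2) = 0; P(data | r = 4) = (4/5)(1/4)(0/3) = 0.
The prior-weighted likelihoods are 2/13 · 1/5 = 2/65, 4/13 · 1/10 = 2/65, 3/13 · 0 = 0, 4/13 · 0 = 0; with total 4/65.
Normalising, the posterior is P(r = 1 | data) = 1/2, P(r = 2 | data) = 1/2, P(r = 3 | data) = 0, P(r = 4 | data) = 0.
The predictive probability is P(black next | data) = (0)(1/2) + (1)(1/2) = 1/2.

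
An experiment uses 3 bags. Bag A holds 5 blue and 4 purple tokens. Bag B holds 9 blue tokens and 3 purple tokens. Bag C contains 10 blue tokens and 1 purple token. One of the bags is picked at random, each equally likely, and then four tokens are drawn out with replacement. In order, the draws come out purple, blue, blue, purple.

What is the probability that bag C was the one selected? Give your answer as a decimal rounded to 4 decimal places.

For each hypothesis, P(data | H) works out to: P(data | bag A) = (4/9)(5/9)(5/9)(4/9) = 0.060966; P(data | bag B) = (3/12)(9/12)(9/12)(3/12) = 0.035156; P(data | bag C) = (1/11)(10/11)(10/11)(1/11) = 0.0068301.
Weighting by the prior gives 1/3 · 0.060966 = 0.020322, 1/3 · 0.035156 = 0.011719, 1/3 · 0.0068301 = 0.0022767; with total 0.034318.
By Bayes' rule, P(bag C | data) = (0.0022767) / (0.034318) = 0.066342.

0.0663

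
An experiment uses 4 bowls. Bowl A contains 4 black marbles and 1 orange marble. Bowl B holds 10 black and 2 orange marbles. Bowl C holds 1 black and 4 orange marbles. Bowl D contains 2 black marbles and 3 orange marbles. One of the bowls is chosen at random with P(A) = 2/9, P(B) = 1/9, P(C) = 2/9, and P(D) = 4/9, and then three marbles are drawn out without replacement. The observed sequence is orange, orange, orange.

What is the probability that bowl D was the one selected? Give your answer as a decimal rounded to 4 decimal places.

Compute the likelihood of the observed sequence for each case: P(data | bowl A) = (1/5)(0/4) = 0; P(data | bowl B) = (2/12)(1/11)(0/10) = 0; P(data | bowl C) = (4/5)(3/4)(2/3) = 2/5; P(data | bowl D) = (3/5)(2/4)(1/3) = 1/10.
Weighting by the prior gives 2/9 · 0 = 0, 1/9 · 0 = 0, 2/9 · 2/5 = 4/45, 4/9 · 1/10 = 2/45; with total 2/15.
By Bayes' rule, P(bowl D | data) = (2/45) / (2/15) = 1/3.

0.3333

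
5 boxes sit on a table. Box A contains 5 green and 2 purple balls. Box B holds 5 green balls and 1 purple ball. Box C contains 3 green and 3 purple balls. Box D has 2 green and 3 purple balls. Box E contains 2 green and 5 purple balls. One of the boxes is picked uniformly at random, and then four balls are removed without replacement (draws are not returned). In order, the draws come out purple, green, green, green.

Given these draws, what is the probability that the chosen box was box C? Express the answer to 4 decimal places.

0.1391

Under each hypothesis, the probability of the observed sequence is: P(data | box A) = (2/7)(5/6)(4/5)(3/4) = 0.14286; P(data | box B) = (1/6)(5/5)(4/4)(3/3) = 0.16667; P(data | box C) = (3/6)(3/5)(2/4)(1/3) = 0.05; P(data | box D) = (3/5)(2/4)(1/3)(0/2) = 0; P(data | box E) = (5/7)(2/6)(1/5)(0/4) = 0.
Multiplying each by its prior: 1/5 · 0.14286 = 0.028571, 1/5 · 0.16667 = 0.033333, 1/5 · 0.05 = 0.01, 1/5 · 0 = 0, 1/5 · 0 = 0; summing to 0.071905.
By Bayes' rule, P(box C | data) = (0.01) / (0.071905) = 0.13907.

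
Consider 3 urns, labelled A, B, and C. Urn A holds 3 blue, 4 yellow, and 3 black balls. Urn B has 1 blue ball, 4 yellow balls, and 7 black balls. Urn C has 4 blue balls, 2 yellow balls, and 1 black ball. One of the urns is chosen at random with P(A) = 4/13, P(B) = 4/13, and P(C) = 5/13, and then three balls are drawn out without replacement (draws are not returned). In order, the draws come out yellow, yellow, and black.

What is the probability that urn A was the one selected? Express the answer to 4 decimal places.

0.3983

The likelihood of the observed sequence under each hypothesis: P(data | urn A) = (4/10)(3/9)(3/8) = 0.05; P(data | urn B) = (4/12)(3/11)(7/10) = 0.063636; P(data | urn C) = (2/7)(1/6)(1/5) = 0.0095238.
Multiplying each by its prior: 4/13 · 0.05 = 0.015385, 4/13 · 0.063636 = 0.01958, 5/13 · 0.0095238 = 0.003663; these sum to 0.038628.
Hence P(urn A | data) = (0.015385) / (0.038628) = 0.39828.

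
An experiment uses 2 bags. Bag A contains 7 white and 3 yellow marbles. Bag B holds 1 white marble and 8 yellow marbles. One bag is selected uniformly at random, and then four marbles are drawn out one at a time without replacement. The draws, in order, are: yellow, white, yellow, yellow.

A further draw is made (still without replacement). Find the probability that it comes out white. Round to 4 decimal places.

Compute the likelihood of the observed sequence for each case: P(data | bag A) = (3/10)(7/9)(2/8)(1/7) = 1/120; P(data | bag B) = (8/9)(1/8)(7/7)(6/6) = 1/9.
Weighting by the prior gives 1/2 · 1/120 = 1/240, 1/2 · 1/9 = 1/18; these sum to 43/720.
Dividing through by the total gives posterior P(bag A | data) = 3/43, P(bag B | data) = 40/43.
The predictive probability is P(white next | data) = (1)(3/43) + (0)(40/43) = 3/43.

0.0698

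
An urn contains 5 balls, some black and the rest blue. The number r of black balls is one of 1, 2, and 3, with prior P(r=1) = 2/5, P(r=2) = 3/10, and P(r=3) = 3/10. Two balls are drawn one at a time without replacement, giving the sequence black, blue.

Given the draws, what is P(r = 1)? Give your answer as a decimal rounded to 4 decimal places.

Under each hypothesis, the probability of the observed sequence is: P(data | r = 1) = (1/5)(4/4) = 1/5; P(data | r = 2) = (2/5)(3/4) = 3/10; P(data | r = 3) = (3/5)(2/4) = 3/10.
The prior-weighted likelihoods are 2/5 · 1/5 = 2/25, 3/10 · 3/10 = 9/100, 3/10 · 3/10 = 9/100; summing to 13/50.
Therefore the posterior P(r = 1 | data) = (2/25) / (13/50) = 4/13.

0.3077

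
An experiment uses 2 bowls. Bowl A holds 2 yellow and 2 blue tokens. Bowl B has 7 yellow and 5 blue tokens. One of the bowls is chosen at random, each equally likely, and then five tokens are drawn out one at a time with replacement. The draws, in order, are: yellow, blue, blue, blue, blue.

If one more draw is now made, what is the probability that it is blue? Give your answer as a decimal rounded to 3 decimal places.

The likelihood of the observed sequence under each hypothesis: P(data | bowl A) = (2/4)(2/4)(2/4)(2/4)(2/4) = 0.03125; P(data | bowl B) = (7/12)(5/12)(5/12)(5/12)(5/12) = 0.017582.
Weighting by the prior gives 1/2 · 0.03125 = 0.015625, 1/2 · 0.017582 = 0.0087911; with total 0.024416.
Dividing through by the total gives posterior P(bowl A | data) = 0.63995, P(bowl B | data) = 0.36005.
The predictive probability is P(blue next | data) = (1/2)(0.63995) + (5/12)(0.36005) = 0.47.

0.470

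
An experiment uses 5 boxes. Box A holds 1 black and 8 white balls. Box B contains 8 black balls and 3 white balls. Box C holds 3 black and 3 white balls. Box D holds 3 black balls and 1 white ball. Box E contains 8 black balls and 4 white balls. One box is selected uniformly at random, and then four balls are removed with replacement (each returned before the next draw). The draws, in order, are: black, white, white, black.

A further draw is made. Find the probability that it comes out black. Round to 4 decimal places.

0.6130

Under each hypothesis, the probability of the observed sequence is: P(data | box A) = (1/9)(8/9)(8/9)(1/9) = 0.0097546; P(data | box B) = (8/11)(3/11)(3/11)(8/11) = 0.039342; P(data | box C) = (3/6)(3/6)(3/6)(3/6) = 0.0625; P(data | box D) = (3/4)(1/4)(1/4)(3/4) = 0.035156; P(data | box E) = (8/12)(4/12)(4/12)(8/12) = 0.049383.
Weighting by the prior gives 1/5 · 0.0097546 = 0.0019509, 1/5 · 0.039342 = 0.0078683, 1/5 · 0.0625 = 0.0125, 1/5 · 0.035156 = 0.0070313, 1/5 · 0.049383 = 0.0098765; with total 0.039227.
Normalising, the posterior is P(box A | data) = 0.049734, P(box B | data) = 0.20058, P(box C | data) = 0.31866, P(box D | data) = 0.17925, P(box E | data) = 0.25178.
So P(black next | data) = Σ P(black next | H) P(H | data) = (1/9)(0.049734) + (8/11)(0.20058) + (1/2)(0.31866) + (3/4)(0.17925) + (2/3)(0.25178) = 0.61302.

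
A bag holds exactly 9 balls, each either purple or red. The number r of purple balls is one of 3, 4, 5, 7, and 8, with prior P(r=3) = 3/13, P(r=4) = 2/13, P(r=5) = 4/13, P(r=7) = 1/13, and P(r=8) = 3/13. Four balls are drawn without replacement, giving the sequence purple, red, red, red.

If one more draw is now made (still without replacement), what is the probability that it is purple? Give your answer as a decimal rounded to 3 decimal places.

0.541

The likelihood of the observed sequence under each hypothesis: P(data | r = 3) = (3/9)(6/8)(5/7)(4/6) = 0.11905; P(data | r = 4) = (4/9)(5/8)(4/7)(3/6) = 0.079365; P(data | r = 5) = (5/9)(4/8)(3/7)(2/6) = 0.039683; P(data | r = 7) = (7/9)(2/8)(1/7)(0/6) = 0; P(data | r = 8) = (8/9)(1/8)(0/7) = 0.
The prior-weighted likelihoods are 3/13 · 0.11905 = 0.027473, 2/13 · 0.079365 = 0.01221, 4/13 · 0.039683 = 0.01221, 1/13 · 0 = 0, 3/13 · 0 = 0; summing to 0.051893.
Normalising, the posterior is P(r = 3 | data) = 0.52941, P(r = 4 | data) = 0.23529, P(r = 5 | data) = 0.23529, P(r = 7 | data) = 0, P(r = 8 | data) = 0.
Averaging over the posterior, P(purple next | data) = (2/5)(0.52941) + (3/5)(0.23529) + (4/5)(0.23529) = 0.54118.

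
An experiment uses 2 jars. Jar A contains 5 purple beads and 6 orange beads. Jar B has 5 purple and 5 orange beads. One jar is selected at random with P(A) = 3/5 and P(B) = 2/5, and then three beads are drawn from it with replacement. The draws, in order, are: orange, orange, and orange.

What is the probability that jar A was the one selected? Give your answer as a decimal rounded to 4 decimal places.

0.6607

For each hypothesis, P(data | H) works out to: P(data | jar A) = (6/11)(6/11)(6/11) = 0.16228; P(data | jar B) = (5/10)(5/10)(5/10) = 0.125.
Multiplying each by its prior: 3/5 · 0.16228 = 0.09737, 2/5 · 0.125 = 0.05; with total 0.14737.
So P(jar A | data) = (0.09737) / (0.14737) = 0.66072.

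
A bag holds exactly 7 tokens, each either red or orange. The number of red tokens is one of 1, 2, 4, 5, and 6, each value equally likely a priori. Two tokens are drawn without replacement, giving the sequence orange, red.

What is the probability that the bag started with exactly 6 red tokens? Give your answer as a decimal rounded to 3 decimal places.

Under each hypothesis, the probability of the observed sequence is: P(data | r = 1) = (6/7)(1/6) = 1/7; P(data | r = 2) = (5/7)(2/6) = 5/21; P(data | r = 4) = (3/7)(4/6) = 2/7; P(data | r = 5) = (2/7)(5/6) = 5/21; P(data | r = 6) = (1/7)(6/6) = 1/7.
The prior-weighted likelihoods are 1/5 · 1/7 = 1/35, 1/5 · 5/21 = 1/21, 1/5 · 2/7 = 2/35, 1/5 · 5/21 = 1/21, 1/5 · 1/7 = 1/35; these sum to 22/105.
Therefore the posterior P(r = 6 | data) = (1/35) / (22/105) = 3/22.

0.136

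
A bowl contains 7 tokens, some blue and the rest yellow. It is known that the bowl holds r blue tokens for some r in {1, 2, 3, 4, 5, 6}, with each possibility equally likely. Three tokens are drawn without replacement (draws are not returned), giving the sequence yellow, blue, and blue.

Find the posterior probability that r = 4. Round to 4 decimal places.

The likelihood of the observed sequence under each hypothesis: P(data | r = 1) = (6/7)(1/6)(0/5) = 0; P(data | r = 2) = (5/7)(2/6)(1/5) = 1/21; P(data | r = 3) = (4/7)(3/6)(2/5) = 4/35; P(data | r = 4) = (3/7)(4/6)(3/5) = 6/35; P(data | r = 5) = (2/7)(5/6)(4/5) = 4/21; P(data | r = 6) = (1/7)(6/6)(5/5) = 1/7.
The prior-weighted likelihoods are 1/6 · 0 = 0, 1/6 · 1/21 = 1/126, 1/6 · 4/35 = 2/105, 1/6 · 6/35 = 1/35, 1/6 · 4/21 = 2/63, 1/6 · 1/7 = 1/42; these sum to 1/9.
So P(r = 4 | data) = (1/35) / (1/9) = 9/35.

0.2571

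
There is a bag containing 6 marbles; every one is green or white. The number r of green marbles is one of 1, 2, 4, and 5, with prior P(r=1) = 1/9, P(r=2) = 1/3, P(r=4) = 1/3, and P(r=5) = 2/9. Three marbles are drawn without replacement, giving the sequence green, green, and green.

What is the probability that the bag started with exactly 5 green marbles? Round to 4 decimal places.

Under each hypothesis, the probability of the observed sequence is: P(data | r = 1) = (1/6)(0/5) = 0; P(data | r = 2) = (2/6)(1/5)(0/4) = 0; P(data | r = 4) = (4/6)(3/5)(2/4) = 1/5; P(data | r = 5) = (5/6)(4/5)(3/4) = 1/2.
Weighting by the prior gives 1/9 · 0 = 0, 1/3 · 0 = 0, 1/3 · 1/5 = 1/15, 2/9 · 1/2 = 1/9; summing to 8/45.
Hence P(r = 5 | data) = (1/9) / (8/45) = 5/8.

0.6250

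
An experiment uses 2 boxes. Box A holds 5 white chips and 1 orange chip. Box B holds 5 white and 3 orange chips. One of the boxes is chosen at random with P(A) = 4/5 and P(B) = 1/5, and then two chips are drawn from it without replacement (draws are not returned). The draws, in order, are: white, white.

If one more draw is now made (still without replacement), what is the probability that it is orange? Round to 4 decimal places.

0.2795

Under each hypothesis, the probability of the observed sequence is: P(data | box A) = (5/6)(4/5) = 2/3; P(data | box B) = (5/8)(4/7) = 5/14.
Multiplying each by its prior: 4/5 · 2/3 = 8/15, 1/5 · 5/14 = 1/14; these sum to 127/210.
Normalising, the posterior is P(box A | data) = 112/127, P(box B | data) = 15/127.
Averaging over the posterior, P(orange next | data) = (1/4)(112/127) + (1/2)(15/127) = 71/254.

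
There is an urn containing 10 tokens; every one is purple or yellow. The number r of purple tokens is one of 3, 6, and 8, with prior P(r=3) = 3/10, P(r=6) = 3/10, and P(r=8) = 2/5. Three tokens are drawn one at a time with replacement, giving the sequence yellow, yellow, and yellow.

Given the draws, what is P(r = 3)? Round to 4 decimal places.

The likelihood of the observed sequence under each hypothesis: P(data | r = 3) = (7/10)(7/10)(7/10) = 0.343; P(data | r = 6) = (4/10)(4/10)(4/10) = 0.064; P(data | r = 8) = (2/10)(2/10)(2/10) = 0.008.
Multiplying each by its prior: 3/10 · 0.343 = 0.1029, 3/10 · 0.064 = 0.0192, 2/5 · 0.008 = 0.0032; with total 0.1253.
Therefore the posterior P(r = 3 | data) = (0.1029) / (0.1253) = 0.82123.

0.8212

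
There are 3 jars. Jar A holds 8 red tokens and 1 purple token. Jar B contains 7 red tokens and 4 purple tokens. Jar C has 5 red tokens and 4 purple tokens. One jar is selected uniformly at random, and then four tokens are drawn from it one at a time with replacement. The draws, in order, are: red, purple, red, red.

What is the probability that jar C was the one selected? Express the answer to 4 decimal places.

The likelihood of the observed sequence under each hypothesis: P(data | jar A) = (8/9)(1/9)(8/9)(8/9) = 0.078037; P(data | jar B) = (7/11)(4/11)(7/11)(7/11) = 0.093709; P(data | jar C) = (5/9)(4/9)(5/9)(5/9) = 0.076208.
Multiplying each by its prior: 1/3 · 0.078037 = 0.026012, 1/3 · 0.093709 = 0.031236, 1/3 · 0.076208 = 0.025403; summing to 0.082651.
Therefore the posterior P(jar C | data) = (0.025403) / (0.082651) = 0.30735.

0.3073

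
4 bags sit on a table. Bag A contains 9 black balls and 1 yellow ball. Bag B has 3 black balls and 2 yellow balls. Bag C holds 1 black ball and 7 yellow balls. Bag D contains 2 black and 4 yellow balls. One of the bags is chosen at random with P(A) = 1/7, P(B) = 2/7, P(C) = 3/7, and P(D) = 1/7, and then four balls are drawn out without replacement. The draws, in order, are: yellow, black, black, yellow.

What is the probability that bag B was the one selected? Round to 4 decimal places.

0.7500

The likelihood of the observed sequence under each hypothesis: P(data | bag A) = (1/10)(9/9)(8/8)(0/7) = 0; P(data | bag B) = (2/5)(3/4)(2/3)(1/2) = 1/10; P(data | bag C) = (7/8)(1/7)(0/6) = 0; P(data | bag D) = (4/6)(2/5)(1/4)(3/3) = 1/15.
Multiplying each by its prior: 1/7 · 0 = 0, 2/7 · 1/10 = 1/35, 3/7 · 0 = 0, 1/7 · 1/15 = 1/105; summing to 4/105.
Therefore the posterior P(bag B | data) = (1/35) / (4/105) = 3/4.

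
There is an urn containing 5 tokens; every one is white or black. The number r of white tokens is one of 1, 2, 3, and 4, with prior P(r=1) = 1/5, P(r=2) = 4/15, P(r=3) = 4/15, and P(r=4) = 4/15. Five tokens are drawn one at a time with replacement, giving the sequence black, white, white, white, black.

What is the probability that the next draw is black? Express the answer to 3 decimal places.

0.425

Compute the likelihood of the observed sequence for each case: P(data | r = 1) = (4/5)(1/5)(1/5)(1/5)(4/5) = 0.00512; P(data | r = 2) = (3/5)(2/5)(2/5)(2/5)(3/5) = 0.02304; P(data | r = 3) = (2/5)(3/5)(3/5)(3/5)(2/5) = 0.03456; P(data | r = 4) = (1/5)(4/5)(4/5)(4/5)(1/5) = 0.02048.
Weighting by the prior gives 1/5 · 0.00512 = 0.001024, 4/15 · 0.02304 = 0.006144, 4/15 · 0.03456 = 0.009216, 4/15 · 0.02048 = 0.0054613; these sum to 0.021845.
Dividing through by the total gives posterior P(r = 1 | data) = 0.046875, P(r = 2 | data) = 0.28125, P(r = 3 | data) = 0.42188, P(r = 4 | data) = 0.25.
So P(black next | data) = Σ P(black next | H) P(H | data) = (4/5)(0.046875) + (3/5)(0.28125) + (2/5)(0.42188) + (1/5)(0.25) = 0.425.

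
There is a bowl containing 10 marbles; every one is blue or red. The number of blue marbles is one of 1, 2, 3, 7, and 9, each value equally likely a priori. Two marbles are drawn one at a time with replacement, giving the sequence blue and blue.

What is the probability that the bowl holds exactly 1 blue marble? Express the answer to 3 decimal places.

0.007

For each hypothesis, P(data | H) works out to: P(data | r = 1) = (1/10)(1/10) = 1/100; P(data | r = 2) = (2/10)(2/10) = 1/25; P(data | r = 3) = (3/10)(3/10) = 9/100; P(data | r = 7) = (7/10)(7/10) = 49/100; P(data | r = 9) = (9/10)(9/10) = 81/100.
Weighting by the prior gives 1/5 · 1/100 = 1/500, 1/5 · 1/25 = 1/125, 1/5 · 9/100 = 9/500, 1/5 · 49/100 = 49/500, 1/5 · 81/100 = 81/500; with total 36/125.
Hence P(r = 1 | data) = (1/500) / (36/125) = 1/144.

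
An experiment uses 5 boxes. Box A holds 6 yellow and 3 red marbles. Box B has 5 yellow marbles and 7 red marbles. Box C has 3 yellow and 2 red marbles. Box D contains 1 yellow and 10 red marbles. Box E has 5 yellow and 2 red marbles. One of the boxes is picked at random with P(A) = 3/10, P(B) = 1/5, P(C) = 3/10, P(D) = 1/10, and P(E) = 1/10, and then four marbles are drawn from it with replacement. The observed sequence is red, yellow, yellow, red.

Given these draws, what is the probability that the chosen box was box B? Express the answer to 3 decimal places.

0.242

For each hypothesis, P(data | H) works out to: P(data | box A) = (3/9)(6/9)(6/9)(3/9) = 0.049383; P(data | box B) = (7/12)(5/12)(5/12)(7/12) = 0.059076; P(data | box C) = (2/5)(3/5)(3/5)(2/5) = 0.0576; P(data | box D) = (10/11)(1/11)(1/11)(10/11) = 0.0068301; P(data | box E) = (2/7)(5/7)(5/7)(2/7) = 0.041649.
Multiplying each by its prior: 3/10 · 0.049383 = 0.014815, 1/5 · 0.059076 = 0.011815, 3/10 · 0.0576 = 0.01728, 1/10 · 0.0068301 = 0.00068301, 1/10 · 0.041649 = 0.0041649; summing to 0.048758.
So P(box B | data) = (0.011815) / (0.048758) = 0.24232.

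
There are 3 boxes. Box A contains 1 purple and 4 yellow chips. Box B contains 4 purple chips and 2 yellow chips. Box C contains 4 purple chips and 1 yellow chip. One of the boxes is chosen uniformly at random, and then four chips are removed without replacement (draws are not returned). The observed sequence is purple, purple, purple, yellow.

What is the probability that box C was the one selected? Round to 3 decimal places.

Under each hypothesis, the probability of the observed sequence is: P(data | box A) = (1/5)(0/4) = 0; P(data | box B) = (4/6)(3/5)(2/4)(2/3) = 2/15; P(data | box C) = (4/5)(3/4)(2/3)(1/2) = 1/5.
Weighting by the prior gives 1/3 · 0 = 0, 1/3 · 2/15 = 2/45, 1/3 · 1/5 = 1/15; summing to 1/9.
By Bayes' rule, P(box C | data) = (1/15) / (1/9) = 3/5.

0.600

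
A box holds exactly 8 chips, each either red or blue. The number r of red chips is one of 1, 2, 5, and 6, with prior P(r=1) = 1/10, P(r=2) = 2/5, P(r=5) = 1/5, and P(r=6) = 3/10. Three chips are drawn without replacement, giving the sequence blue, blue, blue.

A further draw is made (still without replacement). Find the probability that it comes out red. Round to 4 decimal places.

0.3504

Compute the likelihood of the observed sequence for each case: P(data | r = 1) = (7/8)(6/7)(5/6) = 5/8; P(data | r = 2) = (6/8)(5/7)(4/6) = 5/14; P(data | r = 5) = (3/8)(2/7)(1/6) = 1/56; P(data | r = 6) = (2/8)(1/7)(0/6) = 0.
Multiplying each by its prior: 1/10 · 5/8 = 1/16, 2/5 · 5/14 = 1/7, 1/5 · 1/56 = 1/280, 3/10 · 0 = 0; with total 117/560.
Normalising, the posterior is P(r = 1 | data) = 35/117, P(r = 2 | data) = 80/117, P(r = 5 | data) = 2/117, P(r = 6 | data) = 0.
The predictive probability is P(red next | data) = (1/5)(35/117) + (2/5)(80/117) + (1)(2/117) = 41/117.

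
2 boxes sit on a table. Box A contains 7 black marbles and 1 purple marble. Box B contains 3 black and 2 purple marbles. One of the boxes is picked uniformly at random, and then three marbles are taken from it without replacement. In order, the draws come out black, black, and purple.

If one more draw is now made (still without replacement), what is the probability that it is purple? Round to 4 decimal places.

0.3077

Under each hypothesis, the probability of the observed sequence is: P(data | box A) = (7/8)(6/7)(1/6) = 1/8; P(data | box B) = (3/5)(2/4)(2/3) = 1/5.
Multiplying each by its prior: 1/2 · 1/8 = 1/16, 1/2 · 1/5 = 1/10; these sum to 13/80.
The posterior is then P(box A | data) = 5/13, P(box B | data) = 8/13.
Averaging over the posterior, P(purple next | data) = (0)(5/13) + (1/2)(8/13) = 4/13.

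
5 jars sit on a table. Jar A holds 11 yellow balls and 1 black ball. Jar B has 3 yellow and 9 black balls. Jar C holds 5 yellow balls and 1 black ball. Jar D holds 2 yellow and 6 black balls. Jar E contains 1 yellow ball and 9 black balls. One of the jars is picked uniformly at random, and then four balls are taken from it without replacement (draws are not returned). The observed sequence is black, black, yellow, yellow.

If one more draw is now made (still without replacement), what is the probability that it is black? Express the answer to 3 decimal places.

0.937

The likelihood of the observed sequence under each hypothesis: P(data | jar A) = (1/12)(0/11) = 0; P(data | jar B) = (9/12)(8/11)(3/10)(2/9) = 0.036364; P(data | jar C) = (1/6)(0/5) = 0; P(data | jar D) = (6/8)(5/7)(2/6)(1/5) = 0.035714; P(data | jar E) = (9/10)(8/9)(1/8)(0/7) = 0.
Weighting by the prior gives 1/5 · 0 = 0, 1/5 · 0.036364 = 0.0072727, 1/5 · 0 = 0, 1/5 · 0.035714 = 0.0071429, 1/5 · 0 = 0; summing to 0.014416.
Normalising, the posterior is P(jar A | data) = 0, P(jar B | data) = 0.5045, P(jar C | data) = 0, P(jar D | data) = 0.4955, P(jar E | data) = 0.
Averaging over the posterior, P(black next | data) = (7/8)(0.5045) + (1)(0.4955) = 0.93694.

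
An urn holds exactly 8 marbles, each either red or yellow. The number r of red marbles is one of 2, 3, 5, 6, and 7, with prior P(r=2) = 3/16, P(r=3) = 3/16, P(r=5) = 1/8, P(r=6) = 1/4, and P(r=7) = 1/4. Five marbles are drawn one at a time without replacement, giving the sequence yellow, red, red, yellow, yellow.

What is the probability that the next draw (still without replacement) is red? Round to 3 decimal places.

Under each hypothesis, the probability of the observed sequence is: P(data | r = 2) = (6/8)(2/7)(1/6)(5/5)(4/4) = 1/28; P(data | r = 3) = (5/8)(3/7)(2/6)(4/5)(3/4) = 3/56; P(data | r = 5) = (3/8)(5/7)(4/6)(2/5)(1/4) = 1/56; P(data | r = 6) = (2/8)(6/7)(5/6)(1/5)(0/4) = 0; P(data | r = 7) = (1/8)(7/7)(6/6)(0/5) = 0.
Multiplying each by its prior: 3/16 · 1/28 = 3/448, 3/16 · 3/56 = 9/896, 1/8 · 1/56 = 1/448, 1/4 · 0 = 0, 1/4 · 0 = 0; summing to 17/896.
The posterior is then P(r = 2 | data) = 6/17, P(r = 3 | data) = 9/17, P(r = 5 | data) = 2/17, P(r = 6 | data) = 0, P(r = 7 | data) = 0.
Averaging over the posterior, P(red next | data) = (0)(6/17) + (1/3)(9/17) + (1)(2/17) = 5/17.

0.294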